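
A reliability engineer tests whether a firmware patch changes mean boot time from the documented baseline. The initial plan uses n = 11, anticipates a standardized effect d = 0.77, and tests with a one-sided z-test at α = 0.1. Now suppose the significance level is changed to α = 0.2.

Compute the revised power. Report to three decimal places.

δ = d·√n = 0.77 × √11 = 2.5538 (unchanged). New critical value: z_{0.2} = 0.842.
Revised power = Φ(δ − 0.842) = Φ(1.712) = 0.9566.

Power ≈ 0.957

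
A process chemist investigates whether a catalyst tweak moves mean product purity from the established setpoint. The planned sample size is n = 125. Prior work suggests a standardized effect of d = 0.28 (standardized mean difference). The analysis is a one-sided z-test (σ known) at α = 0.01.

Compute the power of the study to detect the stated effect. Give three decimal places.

Power ≈ 0.789

Noncentrality parameter: δ = d·√n = 0.28 × √125 = 3.1305
One-sided α = 0.01 → critical value z_{0.01} = 2.326.
Power = Φ(δ − 2.326) = Φ(0.804) = 0.7893.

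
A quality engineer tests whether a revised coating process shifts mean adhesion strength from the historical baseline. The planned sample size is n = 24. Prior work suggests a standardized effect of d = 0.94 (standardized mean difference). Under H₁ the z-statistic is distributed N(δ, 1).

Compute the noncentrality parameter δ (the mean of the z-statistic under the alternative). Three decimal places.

δ ≈ 4.605

The noncentrality parameter scales effect size by the design's sample-size factor: δ = d·√n = 0.94 × √24 = 4.6050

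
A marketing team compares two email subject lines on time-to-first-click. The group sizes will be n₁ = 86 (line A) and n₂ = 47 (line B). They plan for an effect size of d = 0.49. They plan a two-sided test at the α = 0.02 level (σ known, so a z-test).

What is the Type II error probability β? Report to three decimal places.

Noncentrality parameter: λ = d / √(1/n₁ + 1/n₂) = 0.49 / √(1/86 + 1/47) = 2.7013
Critical value for a two-sided test at α = 0.02: z_{α/2} = 2.326.
Power = Φ(λ − 2.326) + Φ(−λ − 2.326) = Φ(0.375) + Φ(-5.028) = 0.6461 + 0.0000 = 0.6461.
Type II error: β = 1 − power = 1 − 0.6461 = 0.3539.

β ≈ 0.354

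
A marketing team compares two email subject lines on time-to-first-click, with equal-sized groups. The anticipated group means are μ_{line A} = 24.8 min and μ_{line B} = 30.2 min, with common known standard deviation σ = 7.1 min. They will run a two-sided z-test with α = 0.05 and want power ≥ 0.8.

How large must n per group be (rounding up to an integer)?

n = 28 per group

Standardized effect: d = |μ_{line A} − μ_{line B}| / σ = |24.8 − 30.2| / 7.1 = 0.7606
For power 0.8 need Φ(δ − z_{0.025}) = 0.8, so δ = z_{0.025} + z_{0.20} = 1.960 + 0.842 = 2.802.
(The Φ(−δ − z_{α/2}) term is vanishingly small for δ > 0 and is dropped in the standard sample-size formula.)
δ = d·√(n/2) ⇒ n = 2(δ/d)² = 2 × (2.802 / 0.7606)² = 27.14.
Round up to the next whole unit.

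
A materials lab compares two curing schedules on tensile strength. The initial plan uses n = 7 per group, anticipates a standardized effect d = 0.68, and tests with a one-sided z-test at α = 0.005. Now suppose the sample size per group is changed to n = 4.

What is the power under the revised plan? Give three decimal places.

With n = 4 per group: δ = d·√(n/2) = 0.68 × √(4/2) = 0.9617. Critical value z_{0.005} = 2.576.
Revised power = P(Z > 2.576 − δ) = Φ(-1.614) = 0.0532.

Power ≈ 0.053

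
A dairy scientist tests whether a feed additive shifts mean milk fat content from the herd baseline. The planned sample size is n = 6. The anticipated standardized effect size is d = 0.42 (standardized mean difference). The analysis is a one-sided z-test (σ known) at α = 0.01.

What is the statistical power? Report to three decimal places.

Power ≈ 0.097

Noncentrality parameter: δ = d·√n = 0.42 × √6 = 1.0288
Critical value for a one-sided test at α = 0.01: z_α = 2.326.
Power = Φ(δ − 2.326) = Φ(-1.298) = 0.0972.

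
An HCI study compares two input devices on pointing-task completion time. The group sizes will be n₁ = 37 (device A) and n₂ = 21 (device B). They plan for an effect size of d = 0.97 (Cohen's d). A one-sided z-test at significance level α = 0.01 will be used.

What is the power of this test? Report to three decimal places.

Power ≈ 0.890

Noncentrality parameter: δ = d / √(1/n₁ + 1/n₂) = 0.97 / √(1/37 + 1/21) = 3.5503
One-sided α = 0.01 → critical value z_{0.01} = 2.326.
Power = P(Z > 2.326 − δ) = Φ(1.224) = 0.8895.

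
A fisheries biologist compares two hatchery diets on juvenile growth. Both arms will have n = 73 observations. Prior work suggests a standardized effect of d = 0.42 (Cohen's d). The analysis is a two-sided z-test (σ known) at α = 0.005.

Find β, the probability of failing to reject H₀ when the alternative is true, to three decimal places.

β ≈ 0.606

Noncentrality parameter: δ = d·√(n/2) = 0.42 × √(73/2) = 2.5374
Critical value for a two-sided test at α = 0.005: z_{α/2} = 2.807.
Power = Φ(δ − 2.807) + Φ(−δ − 2.807) = Φ(-0.270) + Φ(-5.344) = 0.3937 + 0.0000 = 0.3937.
Type II error: β = 1 − power = 1 − 0.3937 = 0.6063.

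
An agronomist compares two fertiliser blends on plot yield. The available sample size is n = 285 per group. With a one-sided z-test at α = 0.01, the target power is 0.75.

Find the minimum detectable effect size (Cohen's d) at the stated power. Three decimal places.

Need Φ(δ − 2.326) = 0.75, so δ = 2.326 + 0.674 = 3.001.
δ = d·√(n/2) ⇒ d = δ/√(n/2) = 3.001/√(285/2) = 0.2514.

d ≈ 0.251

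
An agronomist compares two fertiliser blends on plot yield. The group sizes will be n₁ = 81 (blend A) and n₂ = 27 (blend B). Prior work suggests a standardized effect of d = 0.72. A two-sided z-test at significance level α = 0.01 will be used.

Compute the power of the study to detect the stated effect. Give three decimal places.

Power ≈ 0.747

Noncentrality parameter: δ = d / √(1/n₁ + 1/n₂) = 0.72 / √(1/81 + 1/27) = 3.2400
Critical value for a two-sided test at α = 0.01: z_{α/2} = 2.576.
Power = Φ(δ − 2.576) + Φ(−δ − 2.576) = Φ(0.664) + Φ(-5.816) = 0.7467 + 0.0000 = 0.7467.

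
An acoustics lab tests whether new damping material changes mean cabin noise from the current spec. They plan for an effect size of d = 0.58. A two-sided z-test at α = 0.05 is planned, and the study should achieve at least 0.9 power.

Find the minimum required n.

n = 32

For power 0.9 need Φ(δ − z_{0.025}) = 0.9, so δ = z_{0.025} + z_{0.10} = 1.960 + 1.282 = 3.242.
(Ignoring the negligible lower-tail rejection probability gives the usual closed-form inversion.)
δ = d·√n ⇒ n = (δ/d)² = (3.242 / 0.58)² = 31.23.
Round up to the next whole unit.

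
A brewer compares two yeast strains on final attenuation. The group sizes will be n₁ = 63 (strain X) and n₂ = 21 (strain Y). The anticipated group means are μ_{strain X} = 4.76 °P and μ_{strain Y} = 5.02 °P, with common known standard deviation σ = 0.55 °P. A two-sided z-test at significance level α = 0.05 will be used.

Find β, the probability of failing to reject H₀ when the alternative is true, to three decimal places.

Standardized effect: d = |μ_{strain X} − μ_{strain Y}| / σ = |4.76 − 5.02| / 0.55 = 0.4727
Noncentrality parameter: δ = d / √(1/n₁ + 1/n₂) = 0.4727 / √(1/63 + 1/21) = 1.8761
Two-sided α = 0.05 → critical value z_{0.025} = 1.960.
Power = Φ(δ − 1.960) + Φ(−δ − 1.960) = Φ(-0.084) + Φ(-3.836) = 0.4666 + 0.0001 = 0.4666.
Type II error: β = 1 − power = 1 − 0.4666 = 0.5334.

β ≈ 0.533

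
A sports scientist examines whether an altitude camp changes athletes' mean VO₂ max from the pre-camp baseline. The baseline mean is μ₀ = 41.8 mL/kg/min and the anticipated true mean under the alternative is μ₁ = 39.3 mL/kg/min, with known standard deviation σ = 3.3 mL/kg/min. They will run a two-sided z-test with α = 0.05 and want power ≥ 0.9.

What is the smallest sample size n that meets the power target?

Standardized effect: d = |μ₁ − μ₀| / σ = |39.3 − 41.8| / 3.3 = 0.7576
For power 0.9 need Φ(δ − z_{0.025}) = 0.9, so δ = z_{0.025} + z_{0.10} = 1.960 + 1.282 = 3.242.
(For δ > 0 the lower-tail rejection region contributes negligibly to power, so the one-term inversion is standard.)
δ = d·√n ⇒ n = (δ/d)² = (3.242 / 0.7576)² = 18.31.
Round up to the next whole unit.

n = 19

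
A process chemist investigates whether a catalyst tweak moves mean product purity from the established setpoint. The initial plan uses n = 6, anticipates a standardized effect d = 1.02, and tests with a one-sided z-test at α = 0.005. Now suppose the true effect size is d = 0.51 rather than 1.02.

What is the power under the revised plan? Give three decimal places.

Power ≈ 0.092

With d = 0.51: δ = d·√n = 0.51 × √6 = 1.2492. Critical value z_{0.005} = 2.576.
Revised power = Φ(δ − 2.576) = Φ(-1.327) = 0.0923.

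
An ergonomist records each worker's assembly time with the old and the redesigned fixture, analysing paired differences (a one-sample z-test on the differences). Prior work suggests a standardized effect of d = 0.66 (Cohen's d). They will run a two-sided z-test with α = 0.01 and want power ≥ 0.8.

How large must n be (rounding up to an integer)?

Set Φ(δ − 2.576) = 0.8; then δ − 2.576 = Φ⁻¹(0.8) = 0.842, giving δ = 3.417.
(The Φ(−δ − z_{α/2}) term is vanishingly small for δ > 0 and is dropped in the standard sample-size formula.)
δ = d·√n ⇒ n = (δ/d)² = (3.417 / 0.66)² = 26.81.
Rounding up, n = 27.

n = 27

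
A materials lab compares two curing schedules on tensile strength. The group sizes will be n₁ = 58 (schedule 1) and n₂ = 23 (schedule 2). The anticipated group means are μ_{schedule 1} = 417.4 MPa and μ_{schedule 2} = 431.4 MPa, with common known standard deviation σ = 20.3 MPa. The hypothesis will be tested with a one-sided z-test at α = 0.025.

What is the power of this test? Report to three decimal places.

Standardized effect: d = |μ_{schedule 1} − μ_{schedule 2}| / σ = |417.4 − 431.4| / 20.3 = 0.6897
Noncentrality parameter: δ = d / √(1/n₁ + 1/n₂) = 0.6897 / √(1/58 + 1/23) = 2.7988
Critical value for a one-sided test at α = 0.025: z_α = 1.960.
Power = Φ(δ − 1.960) = Φ(0.839) = 0.7992.

Power ≈ 0.799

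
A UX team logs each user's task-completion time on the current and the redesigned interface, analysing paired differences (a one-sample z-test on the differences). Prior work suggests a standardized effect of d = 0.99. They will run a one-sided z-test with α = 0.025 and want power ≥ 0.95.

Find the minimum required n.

For power 0.95 need Φ(δ − z_{0.025}) = 0.95, so δ = z_{0.025} + z_{0.05} = 1.960 + 1.645 = 3.605.
δ = d·√n ⇒ n = (δ/d)² = (3.605 / 0.99)² = 13.26.
Round up to the next whole unit.

n = 14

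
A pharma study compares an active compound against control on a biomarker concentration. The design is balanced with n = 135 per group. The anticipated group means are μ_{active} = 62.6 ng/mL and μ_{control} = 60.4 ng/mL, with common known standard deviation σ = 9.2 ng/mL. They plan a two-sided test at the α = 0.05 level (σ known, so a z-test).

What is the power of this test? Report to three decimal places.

Power ≈ 0.502

Standardized effect: d = |μ_{active} − μ_{control}| / σ = |62.6 − 60.4| / 9.2 = 0.2391
Noncentrality parameter: δ = d·√(n/2) = 0.2391 × √(135/2) = 1.9647
Two-sided α = 0.05 → critical value z_{0.025} = 1.960.
Power = Φ(δ − 1.960) + Φ(−δ − 1.960) = Φ(0.005) + Φ(-3.925) = 0.5019 + 0.0000 = 0.5019.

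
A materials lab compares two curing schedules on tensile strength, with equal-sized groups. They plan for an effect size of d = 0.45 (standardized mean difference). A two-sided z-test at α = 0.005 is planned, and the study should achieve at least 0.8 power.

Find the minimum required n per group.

n = 132 per group

Set Φ(δ − 2.807) = 0.8; then δ − 2.807 = Φ⁻¹(0.8) = 0.842, giving δ = 3.649.
(Ignoring the negligible lower-tail rejection probability gives the usual closed-form inversion.)
δ = d·√(n/2) ⇒ n = 2(δ/d)² = 2 × (3.649 / 0.45)² = 131.48.
Rounding up, n = 132 per group.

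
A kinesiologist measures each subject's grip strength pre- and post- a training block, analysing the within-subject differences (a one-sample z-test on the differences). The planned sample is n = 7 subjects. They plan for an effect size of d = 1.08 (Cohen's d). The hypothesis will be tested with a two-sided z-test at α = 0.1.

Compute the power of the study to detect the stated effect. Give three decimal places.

Noncentrality parameter: δ = d·√n = 1.08 × √7 = 2.8574
Two-sided α = 0.1 → critical value z_{0.05} = 1.645.
Power = Φ(δ − 1.645) + Φ(−δ − 1.645) = Φ(1.213) + Φ(-4.502) = 0.8874 + 0.0000 = 0.8874.

Power ≈ 0.887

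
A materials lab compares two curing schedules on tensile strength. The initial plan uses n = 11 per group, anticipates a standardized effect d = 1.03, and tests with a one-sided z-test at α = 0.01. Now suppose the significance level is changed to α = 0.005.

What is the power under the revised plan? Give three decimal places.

Power ≈ 0.436

δ = d·√(n/2) = 1.03 × √(11/2) = 2.4156 (unchanged). New critical value: z_{0.005} = 2.576.
Revised power = P(Z > 2.576 − δ) = Φ(-0.160) = 0.4363.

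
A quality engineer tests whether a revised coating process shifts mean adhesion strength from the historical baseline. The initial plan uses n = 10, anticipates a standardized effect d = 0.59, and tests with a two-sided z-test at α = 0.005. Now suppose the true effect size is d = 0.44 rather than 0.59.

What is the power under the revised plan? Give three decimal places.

Power ≈ 0.078

With d = 0.44: δ = d·√n = 0.44 × √10 = 1.3914. Critical value z_{0.0025} = 2.807.
Revised power = Φ(δ − 2.807) + Φ(−δ − 2.807) = Φ(-1.416) + Φ(-4.198) = 0.0784 + 0.0000 = 0.0785.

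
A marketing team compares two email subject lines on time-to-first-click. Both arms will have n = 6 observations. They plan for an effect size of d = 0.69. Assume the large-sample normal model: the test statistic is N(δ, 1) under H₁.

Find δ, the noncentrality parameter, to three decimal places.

δ ≈ 1.195

δ = d·√(n/2) = 0.69 × √(6/2) = 1.1951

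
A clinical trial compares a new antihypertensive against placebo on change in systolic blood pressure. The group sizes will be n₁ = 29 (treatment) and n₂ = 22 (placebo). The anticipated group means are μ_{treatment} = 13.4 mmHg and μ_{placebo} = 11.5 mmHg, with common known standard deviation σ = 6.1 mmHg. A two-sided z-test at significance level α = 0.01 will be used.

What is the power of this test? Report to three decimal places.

Power ≈ 0.070

Standardized effect: d = |μ_{treatment} − μ_{placebo}| / σ = |13.4 − 11.5| / 6.1 = 0.3115
Noncentrality parameter: δ = d / √(1/n₁ + 1/n₂) = 0.3115 / √(1/29 + 1/22) = 1.1017
Two-sided α = 0.01 → critical value z_{0.005} = 2.576.
Power = Φ(δ − 2.576) + Φ(−δ − 2.576) = Φ(-1.474) + Φ(-3.677) = 0.0702 + 0.0001 = 0.0703.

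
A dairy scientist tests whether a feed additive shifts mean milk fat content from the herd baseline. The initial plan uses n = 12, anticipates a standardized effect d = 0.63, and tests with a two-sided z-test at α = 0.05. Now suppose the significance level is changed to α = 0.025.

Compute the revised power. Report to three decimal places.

δ = d·√n = 0.63 × √12 = 2.1824 (unchanged). New critical value: z_{0.0125} = 2.241.
Revised power = Φ(δ − 2.241) + Φ(−δ − 2.241) = Φ(-0.059) + Φ(-4.424) = 0.4765 + 0.0000 = 0.4765.

Power ≈ 0.476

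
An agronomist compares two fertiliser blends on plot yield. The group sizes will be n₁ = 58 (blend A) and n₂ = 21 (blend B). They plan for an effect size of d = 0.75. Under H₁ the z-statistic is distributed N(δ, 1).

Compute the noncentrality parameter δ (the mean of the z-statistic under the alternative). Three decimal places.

δ = d / √(1/n₁ + 1/n₂) = 0.75 / √(1/58 + 1/21) = 2.9449

δ ≈ 2.945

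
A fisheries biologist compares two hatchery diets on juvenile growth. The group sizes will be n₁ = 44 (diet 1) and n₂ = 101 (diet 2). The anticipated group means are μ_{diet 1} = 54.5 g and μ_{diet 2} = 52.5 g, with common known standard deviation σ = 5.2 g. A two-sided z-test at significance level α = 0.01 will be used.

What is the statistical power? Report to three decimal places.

Standardized effect: d = |μ_{diet 1} − μ_{diet 2}| / σ = |54.5 − 52.5| / 5.2 = 0.3846
Noncentrality parameter: δ = d / √(1/n₁ + 1/n₂) = 0.3846 / √(1/44 + 1/101) = 2.1293
Critical value for a two-sided test at α = 0.01: z_{α/2} = 2.576.
Power = Φ(δ − 2.576) + Φ(−δ − 2.576) = Φ(-0.447) + Φ(-4.705) = 0.3276 + 0.0000 = 0.3276.

Power ≈ 0.328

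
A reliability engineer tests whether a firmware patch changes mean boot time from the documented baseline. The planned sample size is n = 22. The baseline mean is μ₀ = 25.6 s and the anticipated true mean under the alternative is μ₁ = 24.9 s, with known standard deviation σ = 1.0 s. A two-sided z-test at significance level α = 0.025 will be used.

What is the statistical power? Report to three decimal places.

Standardized effect: d = |μ₁ − μ₀| / σ = |24.9 − 25.6| / 1.0 = 0.7000
Noncentrality parameter: δ = d·√n = 0.7000 × √22 = 3.2833
Two-sided α = 0.025 → critical value z_{0.0125} = 2.241.
Power = Φ(δ − 2.241) + Φ(−δ − 2.241) = Φ(1.042) + Φ(-5.525) = 0.8513 + 0.0000 = 0.8513.

Power ≈ 0.851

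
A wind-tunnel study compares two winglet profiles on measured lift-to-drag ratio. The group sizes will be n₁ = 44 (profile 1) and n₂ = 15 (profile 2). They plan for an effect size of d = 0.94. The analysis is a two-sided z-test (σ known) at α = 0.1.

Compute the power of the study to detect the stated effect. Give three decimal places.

Noncentrality parameter: δ = d / √(1/n₁ + 1/n₂) = 0.94 / √(1/44 + 1/15) = 3.1439
Two-sided α = 0.1 → critical value z_{0.05} = 1.645.
Power = Φ(δ − 1.645) + Φ(−δ − 1.645) = Φ(1.499) + Φ(-4.789) = 0.9331 + 0.0000 = 0.9331.

Power ≈ 0.933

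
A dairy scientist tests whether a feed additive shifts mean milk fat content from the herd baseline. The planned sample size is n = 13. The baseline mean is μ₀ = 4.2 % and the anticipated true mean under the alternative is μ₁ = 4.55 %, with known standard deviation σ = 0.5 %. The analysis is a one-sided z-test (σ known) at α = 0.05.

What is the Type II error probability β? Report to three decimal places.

β ≈ 0.190

Standardized effect: d = |μ₁ − μ₀| / σ = |4.55 − 4.2| / 0.5 = 0.7000
Noncentrality parameter: δ = d·√n = 0.7000 × √13 = 2.5239
Critical value for a one-sided test at α = 0.05: z_α = 1.645.
Power = P(Z > 1.645 − δ) = Φ(0.879) = 0.8103.
Type II error: β = 1 − power = 1 − 0.8103 = 0.1897.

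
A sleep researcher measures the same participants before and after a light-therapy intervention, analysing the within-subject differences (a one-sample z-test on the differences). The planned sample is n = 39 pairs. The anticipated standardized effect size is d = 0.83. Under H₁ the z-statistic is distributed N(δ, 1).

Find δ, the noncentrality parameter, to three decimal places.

δ = d·√n = 0.83 × √39 = 5.1833

δ ≈ 5.183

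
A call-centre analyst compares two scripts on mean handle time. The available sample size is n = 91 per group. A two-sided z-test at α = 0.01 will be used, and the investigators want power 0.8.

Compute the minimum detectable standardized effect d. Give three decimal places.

d ≈ 0.507

Required noncentrality: δ = z_{0.005} + z_{0.20} = 2.576 + 0.842 = 3.417.
(Lower-tail contribution to power is negligible for δ > 0.)
δ = d·√(n/2) ⇒ d = δ/√(n/2) = 3.417/√(91/2) = 0.5066.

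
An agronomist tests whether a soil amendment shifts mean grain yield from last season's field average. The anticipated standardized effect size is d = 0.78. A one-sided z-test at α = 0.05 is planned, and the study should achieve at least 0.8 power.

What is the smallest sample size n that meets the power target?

n = 11

For power 0.8 need Φ(δ − z_{0.05}) = 0.8, so δ = z_{0.05} + z_{0.20} = 1.645 + 0.842 = 2.486.
δ = d·√n ⇒ n = (δ/d)² = (2.486 / 0.78)² = 10.16.
Round up to the next whole unit.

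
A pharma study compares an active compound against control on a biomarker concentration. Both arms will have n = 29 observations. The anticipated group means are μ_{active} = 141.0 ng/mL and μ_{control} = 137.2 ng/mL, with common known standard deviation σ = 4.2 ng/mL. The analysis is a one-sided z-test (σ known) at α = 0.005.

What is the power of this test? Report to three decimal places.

Standardized effect: d = |μ_{active} − μ_{control}| / σ = |141.0 − 137.2| / 4.2 = 0.9048
Noncentrality parameter: δ = d·√(n/2) = 0.9048 × √(29/2) = 3.4452
One-sided α = 0.005 → critical value z_{0.005} = 2.576.
Power = P(Z > 2.576 − δ) = Φ(0.869) = 0.8077.

Power ≈ 0.808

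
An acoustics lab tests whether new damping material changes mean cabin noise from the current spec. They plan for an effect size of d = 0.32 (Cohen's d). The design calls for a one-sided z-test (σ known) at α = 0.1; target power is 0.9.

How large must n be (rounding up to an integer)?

n = 65

Set Φ(δ − 1.282) = 0.9; then δ − 1.282 = Φ⁻¹(0.9) = 1.282, giving δ = 2.563.
δ = d·√n ⇒ n = (δ/d)² = (2.563 / 0.32)² = 64.16.
Round up to the next whole unit.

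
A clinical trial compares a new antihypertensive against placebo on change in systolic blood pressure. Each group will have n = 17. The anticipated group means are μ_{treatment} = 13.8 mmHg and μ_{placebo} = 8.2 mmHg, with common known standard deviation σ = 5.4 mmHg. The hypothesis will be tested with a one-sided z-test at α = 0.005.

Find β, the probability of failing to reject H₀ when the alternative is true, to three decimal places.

Standardized effect: d = |μ_{treatment} − μ_{placebo}| / σ = |13.8 − 8.2| / 5.4 = 1.0370
Noncentrality parameter: δ = d·√(n/2) = 1.0370 × √(17/2) = 3.0235
Critical value for a one-sided test at α = 0.005: z_α = 2.576.
Power = P(Z > 2.576 − δ) = Φ(0.448) = 0.6728.
Type II error: β = 1 − power = 1 − 0.6728 = 0.3272.

β ≈ 0.327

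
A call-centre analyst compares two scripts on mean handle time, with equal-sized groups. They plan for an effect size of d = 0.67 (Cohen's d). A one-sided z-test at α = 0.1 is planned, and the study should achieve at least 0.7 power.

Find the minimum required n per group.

n = 15 per group

Set Φ(δ − 1.282) = 0.7; then δ − 1.282 = Φ⁻¹(0.7) = 0.524, giving δ = 1.806.
δ = d·√(n/2) ⇒ n = 2(δ/d)² = 2 × (1.806 / 0.67)² = 14.53.
Rounding up, n = 15 per group.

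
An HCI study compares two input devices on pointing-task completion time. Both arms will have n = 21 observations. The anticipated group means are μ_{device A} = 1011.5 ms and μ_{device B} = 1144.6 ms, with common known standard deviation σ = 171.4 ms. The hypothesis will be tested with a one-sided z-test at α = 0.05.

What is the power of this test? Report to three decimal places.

Standardized effect: d = |μ_{device A} − μ_{device B}| / σ = |1011.5 − 1144.6| / 171.4 = 0.7765
Noncentrality parameter: δ = d·√(n/2) = 0.7765 × √(21/2) = 2.5163
One-sided α = 0.05 → critical value z_{0.05} = 1.645.
Power = Φ(δ − 1.645) = Φ(0.871) = 0.8082.

Power ≈ 0.808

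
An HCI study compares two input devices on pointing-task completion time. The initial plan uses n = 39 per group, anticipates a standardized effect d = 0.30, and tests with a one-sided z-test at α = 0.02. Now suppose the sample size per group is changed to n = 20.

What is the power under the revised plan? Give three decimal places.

With n = 20 per group: δ = d·√(n/2) = 0.30 × √(20/2) = 0.9487. Critical value z_{0.02} = 2.054.
Revised power = P(Z > 2.054 − δ) = Φ(-1.105) = 0.1346.

Power ≈ 0.135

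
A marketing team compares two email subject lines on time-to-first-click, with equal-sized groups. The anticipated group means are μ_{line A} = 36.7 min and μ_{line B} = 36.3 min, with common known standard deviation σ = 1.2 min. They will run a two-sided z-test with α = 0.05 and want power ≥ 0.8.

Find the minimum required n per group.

n = 142 per group

Standardized effect: d = |μ_{line A} − μ_{line B}| / σ = |36.7 − 36.3| / 1.2 = 0.3333
For power 0.8 need Φ(δ − z_{0.025}) = 0.8, so δ = z_{0.025} + z_{0.20} = 1.960 + 0.842 = 2.802.
(The Φ(−δ − z_{α/2}) term is vanishingly small for δ > 0 and is dropped in the standard sample-size formula.)
δ = d·√(n/2) ⇒ n = 2(δ/d)² = 2 × (2.802 / 0.3333)² = 141.28.
Round up to the next whole unit.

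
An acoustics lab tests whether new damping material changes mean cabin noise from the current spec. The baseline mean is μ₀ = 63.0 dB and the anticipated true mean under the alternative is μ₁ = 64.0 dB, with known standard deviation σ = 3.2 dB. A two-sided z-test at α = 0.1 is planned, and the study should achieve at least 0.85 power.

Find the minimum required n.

Standardized effect: d = |μ₁ − μ₀| / σ = |64.0 − 63.0| / 3.2 = 0.3125
Set Φ(δ − 1.645) = 0.85; then δ − 1.645 = Φ⁻¹(0.85) = 1.036, giving δ = 2.681.
(For δ > 0 the lower-tail rejection region contributes negligibly to power, so the one-term inversion is standard.)
δ = d·√n ⇒ n = (δ/d)² = (2.681 / 0.3125)² = 73.62.
Rounding up, n = 74.

n = 74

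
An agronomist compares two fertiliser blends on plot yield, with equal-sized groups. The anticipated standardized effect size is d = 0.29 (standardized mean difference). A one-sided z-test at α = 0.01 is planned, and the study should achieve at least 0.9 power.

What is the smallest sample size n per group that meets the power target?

n = 310 per group

Set Φ(δ − 2.326) = 0.9; then δ − 2.326 = Φ⁻¹(0.9) = 1.282, giving δ = 3.608.
δ = d·√(n/2) ⇒ n = 2(δ/d)² = 2 × (3.608 / 0.29)² = 309.56.
Round up to the next whole unit.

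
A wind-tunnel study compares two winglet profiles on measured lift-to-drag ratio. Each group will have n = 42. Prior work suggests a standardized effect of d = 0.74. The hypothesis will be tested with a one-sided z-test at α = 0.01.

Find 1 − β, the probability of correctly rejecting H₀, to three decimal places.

Noncentrality parameter: λ = d·√(n/2) = 0.74 × √(42/2) = 3.3911
Critical value for a one-sided test at α = 0.01: z_α = 2.326.
Power = Φ(λ − 2.326) = Φ(1.065) = 0.8565.

Power ≈ 0.857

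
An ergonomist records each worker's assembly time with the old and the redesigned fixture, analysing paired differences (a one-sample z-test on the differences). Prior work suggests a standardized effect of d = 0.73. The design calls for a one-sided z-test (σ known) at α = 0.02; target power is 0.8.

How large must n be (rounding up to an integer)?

n = 16

Set Φ(δ − 2.054) = 0.8; then δ − 2.054 = Φ⁻¹(0.8) = 0.842, giving δ = 2.895.
δ = d·√n ⇒ n = (δ/d)² = (2.895 / 0.73)² = 15.73.
Rounding up, n = 16.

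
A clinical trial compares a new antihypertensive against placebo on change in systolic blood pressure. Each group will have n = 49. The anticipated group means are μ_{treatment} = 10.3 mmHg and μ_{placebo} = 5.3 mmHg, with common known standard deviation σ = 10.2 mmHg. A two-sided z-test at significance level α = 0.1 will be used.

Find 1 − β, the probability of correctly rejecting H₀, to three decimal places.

Power ≈ 0.783

Standardized effect: d = |μ_{treatment} − μ_{placebo}| / σ = |10.3 − 5.3| / 10.2 = 0.4902
Noncentrality parameter: δ = d·√(n/2) = 0.4902 × √(49/2) = 2.4263
Two-sided α = 0.1 → critical value z_{0.05} = 1.645.
Power = Φ(δ − 1.645) + Φ(−δ − 1.645) = Φ(0.781) + Φ(-4.071) = 0.7827 + 0.0000 = 0.7828.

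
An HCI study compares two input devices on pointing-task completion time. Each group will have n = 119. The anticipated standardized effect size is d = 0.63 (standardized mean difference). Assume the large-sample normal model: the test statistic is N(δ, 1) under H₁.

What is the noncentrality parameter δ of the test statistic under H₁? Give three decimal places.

δ ≈ 4.860

The noncentrality parameter scales effect size by the design's sample-size factor: δ = d·√(n/2) = 0.63 × √(119/2) = 4.8596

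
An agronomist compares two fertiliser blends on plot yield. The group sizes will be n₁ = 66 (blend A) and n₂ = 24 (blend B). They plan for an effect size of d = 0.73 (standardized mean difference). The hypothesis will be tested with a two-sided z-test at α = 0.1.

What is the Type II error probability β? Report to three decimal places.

β ≈ 0.078

Noncentrality parameter: δ = d / √(1/n₁ + 1/n₂) = 0.73 / √(1/66 + 1/24) = 3.0625
Two-sided α = 0.1 → critical value z_{0.05} = 1.645.
Power = Φ(δ − 1.645) + Φ(−δ − 1.645) = Φ(1.418) + Φ(-4.707) = 0.9219 + 0.0000 = 0.9219.
Type II error: β = 1 − power = 1 − 0.9219 = 0.0781.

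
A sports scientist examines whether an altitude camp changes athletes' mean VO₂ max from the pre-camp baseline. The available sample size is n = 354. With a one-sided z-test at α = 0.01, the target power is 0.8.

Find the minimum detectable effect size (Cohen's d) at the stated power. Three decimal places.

Required noncentrality: δ = z_{0.01} + z_{0.20} = 2.326 + 0.842 = 3.168.
δ = d·√n ⇒ d = δ/√n = 3.168/√354 = 0.1684.

d ≈ 0.168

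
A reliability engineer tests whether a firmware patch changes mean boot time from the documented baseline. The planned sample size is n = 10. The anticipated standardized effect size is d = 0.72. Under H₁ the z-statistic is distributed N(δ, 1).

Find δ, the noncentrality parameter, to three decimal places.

δ ≈ 2.277

The noncentrality parameter scales effect size by the design's sample-size factor: δ = d·√n = 0.72 × √10 = 2.2768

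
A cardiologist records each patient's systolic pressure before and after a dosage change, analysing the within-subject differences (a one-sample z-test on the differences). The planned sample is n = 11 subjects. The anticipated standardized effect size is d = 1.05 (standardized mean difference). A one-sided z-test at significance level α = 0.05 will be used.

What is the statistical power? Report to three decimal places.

Power ≈ 0.967

Noncentrality parameter: δ = d·√n = 1.05 × √11 = 3.4825
Critical value for a one-sided test at α = 0.05: z_α = 1.645.
Power = Φ(δ − 1.645) = Φ(1.838) = 0.9669.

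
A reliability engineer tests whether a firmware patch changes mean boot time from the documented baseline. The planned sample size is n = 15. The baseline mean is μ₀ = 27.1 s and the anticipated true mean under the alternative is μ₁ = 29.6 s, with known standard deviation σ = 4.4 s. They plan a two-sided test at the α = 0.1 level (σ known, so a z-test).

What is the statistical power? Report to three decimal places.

Standardized effect: d = |μ₁ − μ₀| / σ = |29.6 − 27.1| / 4.4 = 0.5682
Noncentrality parameter: δ = d·√n = 0.5682 × √15 = 2.2006
Two-sided α = 0.1 → critical value z_{0.05} = 1.645.
Power = Φ(δ − 1.645) + Φ(−δ − 1.645) = Φ(0.556) + Φ(-3.845) = 0.7108 + 0.0001 = 0.7109.

Power ≈ 0.711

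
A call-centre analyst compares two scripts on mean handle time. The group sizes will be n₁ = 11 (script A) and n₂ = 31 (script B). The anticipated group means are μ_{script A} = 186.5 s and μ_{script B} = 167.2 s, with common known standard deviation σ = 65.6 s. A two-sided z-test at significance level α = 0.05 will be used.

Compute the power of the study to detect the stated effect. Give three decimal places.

Power ≈ 0.134

Standardized effect: d = |μ_{script A} − μ_{script B}| / σ = |186.5 − 167.2| / 65.6 = 0.2942
Noncentrality parameter: λ = d / √(1/n₁ + 1/n₂) = 0.2942 / √(1/11 + 1/31) = 0.8383
Two-sided α = 0.05 → critical value z_{0.025} = 1.960.
Power = Φ(λ − 1.960) + Φ(−λ − 1.960) = Φ(-1.122) + Φ(-2.798) = 0.1310 + 0.0026 = 0.1336.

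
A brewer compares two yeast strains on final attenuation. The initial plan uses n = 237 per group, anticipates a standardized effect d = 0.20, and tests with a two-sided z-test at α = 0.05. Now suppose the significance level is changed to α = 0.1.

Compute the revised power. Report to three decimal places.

δ = d·√(n/2) = 0.20 × √(237/2) = 2.1772 (unchanged). New critical value: z_{0.05} = 1.645.
Revised power = Φ(δ − 1.645) + Φ(−δ − 1.645) = Φ(0.532) + Φ(-3.822) = 0.7027 + 0.0001 = 0.7028.

Power ≈ 0.703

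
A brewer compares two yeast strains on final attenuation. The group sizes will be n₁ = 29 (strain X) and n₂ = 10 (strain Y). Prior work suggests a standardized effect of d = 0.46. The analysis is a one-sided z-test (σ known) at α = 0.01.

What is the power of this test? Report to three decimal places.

Power ≈ 0.142

Noncentrality parameter: δ = d / √(1/n₁ + 1/n₂) = 0.46 / √(1/29 + 1/10) = 1.2544
One-sided α = 0.01 → critical value z_{0.01} = 2.326.
Power = P(Z > 2.326 − δ) = Φ(-1.072) = 0.1419.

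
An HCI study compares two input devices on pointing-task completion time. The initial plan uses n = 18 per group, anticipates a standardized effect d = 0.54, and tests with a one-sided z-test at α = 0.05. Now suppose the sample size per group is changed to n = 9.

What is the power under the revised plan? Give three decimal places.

With n = 9 per group: δ = d·√(n/2) = 0.54 × √(9/2) = 1.1455. Critical value z_{0.05} = 1.645.
Revised power = Φ(δ − 1.645) = Φ(-0.499) = 0.3088.

Power ≈ 0.309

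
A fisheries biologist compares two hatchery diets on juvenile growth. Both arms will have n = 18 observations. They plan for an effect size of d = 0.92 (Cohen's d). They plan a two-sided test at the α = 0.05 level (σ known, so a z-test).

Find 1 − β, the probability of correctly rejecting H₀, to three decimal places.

Power ≈ 0.788

Noncentrality parameter: δ = d·√(n/2) = 0.92 × √(18/2) = 2.7600
Critical value for a two-sided test at α = 0.05: z_{α/2} = 1.960.
Power = Φ(δ − 1.960) + Φ(−δ − 1.960) = Φ(0.800) + Φ(-4.720) = 0.7882 + 0.0000 = 0.7882.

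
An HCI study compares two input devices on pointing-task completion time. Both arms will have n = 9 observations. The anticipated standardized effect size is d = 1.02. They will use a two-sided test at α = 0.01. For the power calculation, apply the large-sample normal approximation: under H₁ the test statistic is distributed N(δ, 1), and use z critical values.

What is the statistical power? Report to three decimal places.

Noncentrality parameter: δ = d·√(n/2) = 1.02 × √(9/2) = 2.1637
Critical value for a two-sided test at α = 0.01: z_{α/2} = 2.576.
Power = Φ(δ − 2.576) + Φ(−δ − 2.576) = Φ(-0.412) + Φ(-4.740) = 0.3401 + 0.0000 = 0.3401.

Power ≈ 0.340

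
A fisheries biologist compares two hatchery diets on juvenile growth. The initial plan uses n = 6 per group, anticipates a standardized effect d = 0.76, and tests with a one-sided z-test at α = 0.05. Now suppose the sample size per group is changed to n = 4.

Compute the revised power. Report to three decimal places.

Power ≈ 0.284

With n = 4 per group: δ = d·√(n/2) = 0.76 × √(4/2) = 1.0748. Critical value z_{0.05} = 1.645.
Revised power = Φ(δ − 1.645) = Φ(-0.570) = 0.2843.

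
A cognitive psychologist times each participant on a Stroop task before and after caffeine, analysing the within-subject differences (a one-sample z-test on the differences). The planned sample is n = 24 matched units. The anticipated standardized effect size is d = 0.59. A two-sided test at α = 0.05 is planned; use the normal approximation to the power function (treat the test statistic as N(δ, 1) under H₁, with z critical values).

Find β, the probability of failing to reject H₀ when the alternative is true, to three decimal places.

Noncentrality parameter: δ = d·√n = 0.59 × √24 = 2.8904
Critical value for a two-sided test at α = 0.05: z_{α/2} = 1.960.
Power = Φ(δ − 1.960) + Φ(−δ − 1.960) = Φ(0.930) + Φ(-4.850) = 0.8239 + 0.0000 = 0.8239.
Type II error: β = 1 − power = 1 − 0.8239 = 0.1761.

β ≈ 0.176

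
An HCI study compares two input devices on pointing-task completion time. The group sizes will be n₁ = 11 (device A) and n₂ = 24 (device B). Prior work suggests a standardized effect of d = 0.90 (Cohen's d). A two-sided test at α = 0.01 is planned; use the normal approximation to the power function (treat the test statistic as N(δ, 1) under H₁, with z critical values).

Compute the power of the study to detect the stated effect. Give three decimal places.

Power ≈ 0.459

Noncentrality parameter: δ = d / √(1/n₁ + 1/n₂) = 0.90 / √(1/11 + 1/24) = 2.4718
Two-sided α = 0.01 → critical value z_{0.005} = 2.576.
Power = Φ(δ − 2.576) + Φ(−δ − 2.576) = Φ(-0.104) + Φ(-5.048) = 0.4586 + 0.0000 = 0.4586.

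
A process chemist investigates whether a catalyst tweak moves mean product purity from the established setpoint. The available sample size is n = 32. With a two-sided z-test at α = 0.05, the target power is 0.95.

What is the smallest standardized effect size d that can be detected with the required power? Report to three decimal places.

d ≈ 0.637

Need Φ(δ − 1.960) = 0.95, so δ = 1.960 + 1.645 = 3.605.
(The second rejection-region term Φ(−δ − z_{α/2}) is negligible and dropped.)
δ = d·√n ⇒ d = δ/√n = 3.605/√32 = 0.6372.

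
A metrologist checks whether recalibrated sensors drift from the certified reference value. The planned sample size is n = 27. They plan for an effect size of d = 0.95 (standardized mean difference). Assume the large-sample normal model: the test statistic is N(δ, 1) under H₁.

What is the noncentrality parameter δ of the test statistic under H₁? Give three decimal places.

The noncentrality parameter scales effect size by the design's sample-size factor: δ = d·√n = 0.95 × √27 = 4.9363

δ ≈ 4.936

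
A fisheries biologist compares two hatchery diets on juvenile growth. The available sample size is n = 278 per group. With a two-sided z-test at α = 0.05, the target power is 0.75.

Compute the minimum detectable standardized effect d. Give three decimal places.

d ≈ 0.223

Need Φ(δ − 1.960) = 0.75, so δ = 1.960 + 0.674 = 2.634.
(Lower-tail contribution to power is negligible for δ > 0.)
δ = d·√(n/2) ⇒ d = δ/√(n/2) = 2.634/√(278/2) = 0.2235.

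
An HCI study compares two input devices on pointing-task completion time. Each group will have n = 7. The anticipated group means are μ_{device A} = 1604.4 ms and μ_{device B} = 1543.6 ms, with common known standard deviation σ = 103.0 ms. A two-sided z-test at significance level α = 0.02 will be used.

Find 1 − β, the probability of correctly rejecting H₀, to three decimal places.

Power ≈ 0.111

Standardized effect: d = |μ_{device A} − μ_{device B}| / σ = |1604.4 − 1543.6| / 103.0 = 0.5903
Noncentrality parameter: δ = d·√(n/2) = 0.5903 × √(7/2) = 1.1043
Critical value for a two-sided test at α = 0.02: z_{α/2} = 2.326.
Power = Φ(δ − 2.326) + Φ(−δ − 2.326) = Φ(-1.222) + Φ(-3.431) = 0.1109 + 0.0003 = 0.1112.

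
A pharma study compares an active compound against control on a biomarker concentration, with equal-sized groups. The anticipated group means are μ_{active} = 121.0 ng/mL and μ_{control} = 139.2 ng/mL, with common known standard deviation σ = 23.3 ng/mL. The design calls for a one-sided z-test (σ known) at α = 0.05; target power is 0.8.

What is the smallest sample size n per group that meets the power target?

Standardized effect: d = |μ_{active} − μ_{control}| / σ = |121.0 − 139.2| / 23.3 = 0.7811
For power 0.8 need Φ(δ − z_{0.05}) = 0.8, so δ = z_{0.05} + z_{0.20} = 1.645 + 0.842 = 2.486.
δ = d·√(n/2) ⇒ n = 2(δ/d)² = 2 × (2.486 / 0.7811)² = 20.27.
Rounding up, n = 21 per group.

n = 21 per group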